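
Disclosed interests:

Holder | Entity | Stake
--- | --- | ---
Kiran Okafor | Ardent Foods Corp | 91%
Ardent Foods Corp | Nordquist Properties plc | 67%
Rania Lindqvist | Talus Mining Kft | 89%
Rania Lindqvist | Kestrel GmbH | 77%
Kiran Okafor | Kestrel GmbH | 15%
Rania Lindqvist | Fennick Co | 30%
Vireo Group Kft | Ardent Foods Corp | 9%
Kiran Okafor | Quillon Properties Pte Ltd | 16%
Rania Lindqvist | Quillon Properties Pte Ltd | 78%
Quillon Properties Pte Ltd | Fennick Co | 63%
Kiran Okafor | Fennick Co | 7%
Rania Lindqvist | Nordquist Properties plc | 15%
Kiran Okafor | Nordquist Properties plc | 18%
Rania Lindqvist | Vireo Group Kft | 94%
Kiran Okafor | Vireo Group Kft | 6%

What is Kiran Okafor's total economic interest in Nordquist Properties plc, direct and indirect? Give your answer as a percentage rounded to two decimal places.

Kiran reaches Nordquist along 3 paths.
Direct stake: 18% = 18%.
Via Ardent: 91% × 67% = 60.97%.
Via Vireo → Ardent: 6% × 9% × 67% = 0.3618%.
Total: 18% + 60.97% + 0.3618% = 79.3318%.
Rounded: 79.33%.

79.33%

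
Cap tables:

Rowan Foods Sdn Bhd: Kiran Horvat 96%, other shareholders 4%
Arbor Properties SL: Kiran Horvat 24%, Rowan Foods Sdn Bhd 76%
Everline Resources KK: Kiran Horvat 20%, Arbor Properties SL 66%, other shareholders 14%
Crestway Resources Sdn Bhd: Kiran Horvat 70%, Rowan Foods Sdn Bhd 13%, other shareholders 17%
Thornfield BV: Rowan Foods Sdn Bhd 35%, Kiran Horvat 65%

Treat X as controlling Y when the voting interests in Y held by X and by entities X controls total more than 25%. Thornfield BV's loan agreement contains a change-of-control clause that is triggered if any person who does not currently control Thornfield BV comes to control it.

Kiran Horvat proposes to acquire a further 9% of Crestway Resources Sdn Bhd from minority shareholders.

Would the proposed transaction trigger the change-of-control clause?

No

The purchase changes only Kiran's holdings, so Kiran is the only person who could newly come to control Thornfield.
Kiran holds 96% of Rowan, so Kiran controls Rowan.
Rowan and Kiran together hold 35% + 65% = 100% of Thornfield, so Kiran controls Thornfield.
So Kiran already controls Thornfield before the transaction.
After the purchase, Kiran's direct stake in Crestway rises to 70% + 9% = 79%.
Kiran controlled Thornfield already, so this is not a new person acquiring control; every other person's position is unchanged or reduced.
No new person acquires control, so the clause is not triggered.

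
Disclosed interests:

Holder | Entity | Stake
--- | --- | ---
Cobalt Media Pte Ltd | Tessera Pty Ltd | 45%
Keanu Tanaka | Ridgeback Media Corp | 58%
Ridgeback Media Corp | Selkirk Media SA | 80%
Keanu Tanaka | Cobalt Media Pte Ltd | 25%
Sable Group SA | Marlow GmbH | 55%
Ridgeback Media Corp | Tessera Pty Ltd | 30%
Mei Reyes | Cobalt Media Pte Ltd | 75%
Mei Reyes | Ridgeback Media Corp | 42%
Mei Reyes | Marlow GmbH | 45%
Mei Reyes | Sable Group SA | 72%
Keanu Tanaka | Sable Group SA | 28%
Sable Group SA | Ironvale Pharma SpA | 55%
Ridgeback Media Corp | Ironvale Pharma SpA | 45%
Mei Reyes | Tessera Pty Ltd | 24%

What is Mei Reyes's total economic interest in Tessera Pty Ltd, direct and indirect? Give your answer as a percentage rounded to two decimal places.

70.35%

Mei reaches Tessera along 3 paths.
Via Ridgeback: 42% × 30% = 12.6%.
Via Cobalt: 75% × 45% = 33.75%.
Direct stake: 24% = 24%.
Total: 12.6% + 33.75% + 24% = 70.35%.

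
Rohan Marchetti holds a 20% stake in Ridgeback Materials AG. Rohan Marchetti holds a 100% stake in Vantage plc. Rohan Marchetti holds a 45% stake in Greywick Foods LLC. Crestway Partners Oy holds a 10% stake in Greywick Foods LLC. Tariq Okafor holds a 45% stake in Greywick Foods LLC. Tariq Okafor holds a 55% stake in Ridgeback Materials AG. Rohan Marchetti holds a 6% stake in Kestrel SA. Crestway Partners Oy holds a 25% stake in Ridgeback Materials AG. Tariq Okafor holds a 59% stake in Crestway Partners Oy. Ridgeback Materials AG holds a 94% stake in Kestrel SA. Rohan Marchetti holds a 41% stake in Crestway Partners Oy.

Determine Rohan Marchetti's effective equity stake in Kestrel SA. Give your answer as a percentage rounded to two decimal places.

Rohan reaches Kestrel along 3 paths.
Direct stake: 6% = 6%.
Via Ridgeback: 20% × 94% = 18.8%.
Via Crestway → Ridgeback: 41% × 25% × 94% = 9.635%.
Total: 6% + 18.8% + 9.635% = 34.435%.
Rounded: 34.44%.

34.44%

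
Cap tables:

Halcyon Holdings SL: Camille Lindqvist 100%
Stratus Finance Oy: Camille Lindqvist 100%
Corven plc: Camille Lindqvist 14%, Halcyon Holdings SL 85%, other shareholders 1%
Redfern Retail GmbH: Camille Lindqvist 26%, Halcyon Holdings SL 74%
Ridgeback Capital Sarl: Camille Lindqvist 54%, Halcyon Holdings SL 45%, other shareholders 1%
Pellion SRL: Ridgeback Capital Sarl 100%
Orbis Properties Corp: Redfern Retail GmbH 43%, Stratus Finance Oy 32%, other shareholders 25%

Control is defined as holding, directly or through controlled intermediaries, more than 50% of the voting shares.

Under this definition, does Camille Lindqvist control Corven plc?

Camille holds 100% of Halcyon, so Camille controls Halcyon.
Camille and Halcyon together hold 14% + 85% = 99% of Corven, so Camille controls Corven.

Yes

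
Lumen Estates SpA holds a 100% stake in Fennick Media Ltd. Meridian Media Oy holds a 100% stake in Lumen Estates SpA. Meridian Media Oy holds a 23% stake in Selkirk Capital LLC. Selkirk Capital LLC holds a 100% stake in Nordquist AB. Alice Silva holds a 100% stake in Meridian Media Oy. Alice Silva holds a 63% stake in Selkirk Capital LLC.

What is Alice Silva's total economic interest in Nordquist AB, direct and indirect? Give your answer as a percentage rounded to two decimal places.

Alice reaches Nordquist along 2 paths.
Via Selkirk: 63% × 100% = 63%.
Via Meridian → Selkirk: 100% × 23% × 100% = 23%.
Total: 63% + 23% = 86%.
Rounded: 86.00%.

86.00%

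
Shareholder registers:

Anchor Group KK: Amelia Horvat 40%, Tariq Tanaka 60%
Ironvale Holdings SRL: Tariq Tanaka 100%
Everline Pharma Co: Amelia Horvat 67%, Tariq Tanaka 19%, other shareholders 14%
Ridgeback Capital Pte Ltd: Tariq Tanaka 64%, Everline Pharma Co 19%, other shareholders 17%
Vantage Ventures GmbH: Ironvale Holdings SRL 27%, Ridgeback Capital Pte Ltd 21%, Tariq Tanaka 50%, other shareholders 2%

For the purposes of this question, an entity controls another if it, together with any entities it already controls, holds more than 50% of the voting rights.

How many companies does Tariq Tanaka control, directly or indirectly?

Tariq holds 60% of Anchor, so Tariq controls Anchor.
Tariq holds 100% of Ironvale, so Tariq controls Ironvale.
Tariq holds 64% of Ridgeback, so Tariq controls Ridgeback.
Ironvale and Ridgeback and Tariq together hold 27% + 21% + 50% = 98% of Vantage, so Tariq controls Vantage.
No other company's threshold is met.
Tariq controls 4 companies.

4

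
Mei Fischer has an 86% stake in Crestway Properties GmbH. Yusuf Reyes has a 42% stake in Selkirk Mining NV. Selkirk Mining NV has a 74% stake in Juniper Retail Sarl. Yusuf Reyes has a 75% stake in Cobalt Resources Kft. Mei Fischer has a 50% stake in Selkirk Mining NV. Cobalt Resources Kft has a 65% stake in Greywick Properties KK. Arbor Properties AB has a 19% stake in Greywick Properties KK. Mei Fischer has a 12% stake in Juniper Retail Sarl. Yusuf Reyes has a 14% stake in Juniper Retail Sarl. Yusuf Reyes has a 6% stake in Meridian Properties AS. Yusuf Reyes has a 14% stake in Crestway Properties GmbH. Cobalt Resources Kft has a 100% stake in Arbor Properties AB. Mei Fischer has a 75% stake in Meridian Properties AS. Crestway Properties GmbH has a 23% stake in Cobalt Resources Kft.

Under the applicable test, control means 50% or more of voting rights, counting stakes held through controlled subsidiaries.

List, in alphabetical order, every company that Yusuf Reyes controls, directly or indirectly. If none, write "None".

Arbor Properties AB, Cobalt Resources Kft, Greywick Properties KK

Yusuf holds 75% of Cobalt, so Yusuf controls Cobalt.
Cobalt holds 100% of Arbor, so Yusuf controls Arbor.
Arbor and Cobalt together hold 19% + 65% = 84% of Greywick, so Yusuf controls Greywick.
No other company's threshold is met.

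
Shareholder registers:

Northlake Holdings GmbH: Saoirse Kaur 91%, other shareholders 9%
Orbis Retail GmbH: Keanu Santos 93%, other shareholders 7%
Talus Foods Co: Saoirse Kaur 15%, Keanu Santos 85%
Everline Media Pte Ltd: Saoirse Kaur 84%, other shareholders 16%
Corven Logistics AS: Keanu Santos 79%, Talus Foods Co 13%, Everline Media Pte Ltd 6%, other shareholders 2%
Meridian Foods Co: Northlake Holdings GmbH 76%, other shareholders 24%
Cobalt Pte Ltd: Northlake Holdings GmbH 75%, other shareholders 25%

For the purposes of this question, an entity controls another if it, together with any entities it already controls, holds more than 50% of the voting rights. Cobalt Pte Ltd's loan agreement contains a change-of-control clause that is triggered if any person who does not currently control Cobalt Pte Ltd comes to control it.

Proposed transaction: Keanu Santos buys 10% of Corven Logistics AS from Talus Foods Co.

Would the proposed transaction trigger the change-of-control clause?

The purchase adds only to Keanu's holdings (Talus's stake shrinks), so Keanu is the only person who could newly come to control Cobalt.
Keanu holds 93% of Orbis, so Keanu controls Orbis.
Keanu holds 85% of Talus, so Keanu controls Talus.
Keanu and Talus together hold 79% + 13% = 92% of Corven, so Keanu controls Corven.
Neither Keanu nor any entity Keanu controls holds any voting interest in Cobalt.
So before the transaction, Keanu does not control Cobalt.
After the purchase, Keanu's direct stake in Corven rises to 79% + 10% = 89%, and Talus's stake falls to 3%.
Keanu and Talus together hold 89% + 3% = 92% of Corven, so Keanu controls Corven.
After the transaction, neither Keanu nor any entity Keanu controls holds a voting interest in Cobalt, so Keanu still does not control it.
No new person acquires control, so the clause is not triggered.

No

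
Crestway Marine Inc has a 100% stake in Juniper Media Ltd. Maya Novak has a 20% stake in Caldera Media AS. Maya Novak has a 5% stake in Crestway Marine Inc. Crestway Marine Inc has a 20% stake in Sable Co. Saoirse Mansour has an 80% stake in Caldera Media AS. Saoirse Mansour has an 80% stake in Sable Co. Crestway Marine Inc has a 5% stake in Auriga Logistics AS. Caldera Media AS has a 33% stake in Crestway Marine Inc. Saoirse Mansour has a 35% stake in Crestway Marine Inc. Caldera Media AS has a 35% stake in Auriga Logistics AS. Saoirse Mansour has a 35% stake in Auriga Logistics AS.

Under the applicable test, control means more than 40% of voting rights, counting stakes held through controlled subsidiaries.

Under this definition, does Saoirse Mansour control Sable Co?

Yes

Saoirse holds 80% of Caldera, so Saoirse controls Caldera.
Saoirse and Caldera together hold 35% + 33% = 68% of Crestway, so Saoirse controls Crestway.
Saoirse and Crestway together hold 80% + 20% = 100% of Sable, so Saoirse controls Sable.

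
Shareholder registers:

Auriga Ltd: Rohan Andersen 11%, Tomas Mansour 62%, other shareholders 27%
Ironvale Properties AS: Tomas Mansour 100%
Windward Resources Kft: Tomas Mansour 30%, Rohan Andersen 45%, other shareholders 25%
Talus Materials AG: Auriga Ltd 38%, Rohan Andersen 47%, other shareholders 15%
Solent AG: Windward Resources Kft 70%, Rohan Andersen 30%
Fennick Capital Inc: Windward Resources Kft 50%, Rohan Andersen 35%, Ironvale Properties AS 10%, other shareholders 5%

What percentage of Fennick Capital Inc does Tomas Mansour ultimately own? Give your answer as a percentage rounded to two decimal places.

25.00%

Tomas reaches Fennick along 2 paths.
Via Windward: 30% × 50% = 15%.
Via Ironvale: 100% × 10% = 10%.
Total: 15% + 10% = 25%.
Rounded: 25.00%.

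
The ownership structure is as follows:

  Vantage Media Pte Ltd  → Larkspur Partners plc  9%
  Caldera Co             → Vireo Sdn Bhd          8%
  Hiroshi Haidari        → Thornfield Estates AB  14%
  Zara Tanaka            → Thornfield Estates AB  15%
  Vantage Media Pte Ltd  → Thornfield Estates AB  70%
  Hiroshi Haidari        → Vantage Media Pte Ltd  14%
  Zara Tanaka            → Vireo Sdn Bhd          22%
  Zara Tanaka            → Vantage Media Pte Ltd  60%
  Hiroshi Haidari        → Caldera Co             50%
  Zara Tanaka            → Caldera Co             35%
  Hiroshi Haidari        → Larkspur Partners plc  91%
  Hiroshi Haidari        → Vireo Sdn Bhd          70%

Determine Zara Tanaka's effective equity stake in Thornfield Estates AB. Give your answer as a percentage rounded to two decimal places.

Zara reaches Thornfield along 2 paths.
Via Vantage: 60% × 70% = 42%.
Direct stake: 15% = 15%.
Total: 42% + 15% = 57%.
Rounded: 57.00%.

57.00%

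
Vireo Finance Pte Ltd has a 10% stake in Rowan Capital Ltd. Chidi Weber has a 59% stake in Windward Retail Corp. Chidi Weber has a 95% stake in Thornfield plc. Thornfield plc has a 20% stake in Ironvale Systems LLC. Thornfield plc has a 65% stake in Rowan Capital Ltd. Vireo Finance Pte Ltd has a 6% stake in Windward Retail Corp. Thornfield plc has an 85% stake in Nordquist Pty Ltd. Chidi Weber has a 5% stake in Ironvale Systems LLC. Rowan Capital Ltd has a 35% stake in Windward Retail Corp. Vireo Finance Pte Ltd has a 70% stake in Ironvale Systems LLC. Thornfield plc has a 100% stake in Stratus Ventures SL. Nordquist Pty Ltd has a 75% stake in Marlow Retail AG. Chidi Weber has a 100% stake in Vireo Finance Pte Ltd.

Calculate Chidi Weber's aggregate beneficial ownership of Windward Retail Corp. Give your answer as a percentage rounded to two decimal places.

90.11%

Chidi reaches Windward along 4 paths.
Via Vireo: 100% × 6% = 6%.
Via Vireo → Rowan: 100% × 10% × 35% = 3.5%.
Via Thornfield → Rowan: 95% × 65% × 35% = 21.6125%.
Direct stake: 59% = 59%.
Total: 6% + 3.5% + 21.6125% + 59% = 90.1125%.
Rounded: 90.11%.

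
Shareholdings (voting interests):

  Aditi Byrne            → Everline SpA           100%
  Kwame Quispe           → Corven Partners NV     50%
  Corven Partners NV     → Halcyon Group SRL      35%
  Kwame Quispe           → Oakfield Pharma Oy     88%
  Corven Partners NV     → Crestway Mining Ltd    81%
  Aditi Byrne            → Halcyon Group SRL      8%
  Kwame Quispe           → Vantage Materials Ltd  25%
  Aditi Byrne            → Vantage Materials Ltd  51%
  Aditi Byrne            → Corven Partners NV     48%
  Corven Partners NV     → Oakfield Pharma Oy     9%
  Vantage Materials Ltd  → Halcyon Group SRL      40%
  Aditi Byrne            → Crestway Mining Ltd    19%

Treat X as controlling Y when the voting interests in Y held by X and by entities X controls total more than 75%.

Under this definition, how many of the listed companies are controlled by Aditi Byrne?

1

Aditi holds 100% of Everline, so Aditi controls Everline.
No other company's threshold is met.
Aditi controls 1 company.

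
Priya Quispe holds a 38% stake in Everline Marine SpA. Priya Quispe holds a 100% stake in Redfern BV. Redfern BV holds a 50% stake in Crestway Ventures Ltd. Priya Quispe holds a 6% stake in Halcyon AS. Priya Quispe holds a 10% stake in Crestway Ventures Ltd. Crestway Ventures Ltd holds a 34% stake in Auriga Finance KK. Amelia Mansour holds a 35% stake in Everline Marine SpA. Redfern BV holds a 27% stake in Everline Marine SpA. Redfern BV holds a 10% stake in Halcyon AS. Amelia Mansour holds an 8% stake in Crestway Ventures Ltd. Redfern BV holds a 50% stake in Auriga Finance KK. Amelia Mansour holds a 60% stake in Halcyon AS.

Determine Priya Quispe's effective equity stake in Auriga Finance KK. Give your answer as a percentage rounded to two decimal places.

70.40%

Priya reaches Auriga along 3 paths.
Via Redfern → Crestway: 100% × 50% × 34% = 17%.
Via Crestway: 10% × 34% = 3.4%.
Via Redfern: 100% × 50% = 50%.
Total: 17% + 3.4% + 50% = 70.4%.
Rounded: 70.40%.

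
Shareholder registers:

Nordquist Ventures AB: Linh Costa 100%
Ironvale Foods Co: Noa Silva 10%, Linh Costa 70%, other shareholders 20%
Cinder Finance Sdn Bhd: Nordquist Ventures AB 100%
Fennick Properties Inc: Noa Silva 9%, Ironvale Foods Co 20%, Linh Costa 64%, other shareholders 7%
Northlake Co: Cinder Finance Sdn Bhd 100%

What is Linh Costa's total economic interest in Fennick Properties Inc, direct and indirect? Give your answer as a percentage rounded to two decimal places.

Linh reaches Fennick along 2 paths.
Via Ironvale: 70% × 20% = 14%.
Direct stake: 64% = 64%.
Total: 14% + 64% = 78%.
Rounded: 78.00%.

78.00%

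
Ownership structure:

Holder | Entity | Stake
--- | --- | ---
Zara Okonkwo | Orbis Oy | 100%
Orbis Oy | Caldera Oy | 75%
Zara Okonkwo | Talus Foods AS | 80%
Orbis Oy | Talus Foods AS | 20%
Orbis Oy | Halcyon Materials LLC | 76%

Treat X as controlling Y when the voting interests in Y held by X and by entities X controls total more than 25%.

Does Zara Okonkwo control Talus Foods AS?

Zara holds 100% of Orbis, so Zara controls Orbis.
Zara and Orbis together hold 80% + 20% = 100% of Talus, so Zara controls Talus.

Yes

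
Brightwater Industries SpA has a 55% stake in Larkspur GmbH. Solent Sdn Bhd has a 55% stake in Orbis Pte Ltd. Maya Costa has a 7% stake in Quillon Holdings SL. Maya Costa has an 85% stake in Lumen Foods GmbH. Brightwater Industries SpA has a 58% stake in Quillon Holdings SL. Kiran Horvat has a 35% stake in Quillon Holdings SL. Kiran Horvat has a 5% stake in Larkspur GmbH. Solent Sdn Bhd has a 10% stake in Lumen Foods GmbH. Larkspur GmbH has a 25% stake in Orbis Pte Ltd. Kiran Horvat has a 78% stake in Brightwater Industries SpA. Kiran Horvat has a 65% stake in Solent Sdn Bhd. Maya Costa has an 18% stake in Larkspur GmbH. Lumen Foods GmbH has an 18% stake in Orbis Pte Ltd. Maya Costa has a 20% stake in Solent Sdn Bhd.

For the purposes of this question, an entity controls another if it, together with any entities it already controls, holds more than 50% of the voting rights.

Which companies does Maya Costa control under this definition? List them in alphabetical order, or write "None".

Lumen Foods GmbH

Maya holds 85% of Lumen, so Maya controls Lumen.
No other company's threshold is met.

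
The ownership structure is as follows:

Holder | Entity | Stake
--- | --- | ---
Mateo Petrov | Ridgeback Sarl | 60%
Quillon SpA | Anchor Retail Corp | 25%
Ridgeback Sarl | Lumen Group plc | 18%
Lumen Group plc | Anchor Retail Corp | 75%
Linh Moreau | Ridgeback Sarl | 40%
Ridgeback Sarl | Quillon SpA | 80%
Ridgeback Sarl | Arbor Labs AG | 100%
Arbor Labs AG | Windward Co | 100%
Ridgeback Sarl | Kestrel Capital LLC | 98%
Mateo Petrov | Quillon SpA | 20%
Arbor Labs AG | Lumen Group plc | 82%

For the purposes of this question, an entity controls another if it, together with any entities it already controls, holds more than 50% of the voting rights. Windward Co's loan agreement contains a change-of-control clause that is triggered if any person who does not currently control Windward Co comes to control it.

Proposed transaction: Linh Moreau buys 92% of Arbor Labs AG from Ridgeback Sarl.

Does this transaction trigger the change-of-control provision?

The purchase adds only to Linh's holdings (Ridgeback's stake shrinks), so Linh is the only person who could newly come to control Windward.
Linh's largest direct stake is 40% in Ridgeback, which does not meet the threshold, so Linh controls no company.
Neither Linh nor any entity Linh controls holds any voting interest in Windward.
So before the transaction, Linh does not control Windward.
After the purchase, Linh holds 92% of Arbor directly, and Ridgeback's stake falls to 8%.
Linh holds 92% of Arbor, so Linh controls Arbor.
Arbor holds 100% of Windward, so Linh controls Windward.
Linh did not control Windward before and does after, so the clause is triggered.

Yes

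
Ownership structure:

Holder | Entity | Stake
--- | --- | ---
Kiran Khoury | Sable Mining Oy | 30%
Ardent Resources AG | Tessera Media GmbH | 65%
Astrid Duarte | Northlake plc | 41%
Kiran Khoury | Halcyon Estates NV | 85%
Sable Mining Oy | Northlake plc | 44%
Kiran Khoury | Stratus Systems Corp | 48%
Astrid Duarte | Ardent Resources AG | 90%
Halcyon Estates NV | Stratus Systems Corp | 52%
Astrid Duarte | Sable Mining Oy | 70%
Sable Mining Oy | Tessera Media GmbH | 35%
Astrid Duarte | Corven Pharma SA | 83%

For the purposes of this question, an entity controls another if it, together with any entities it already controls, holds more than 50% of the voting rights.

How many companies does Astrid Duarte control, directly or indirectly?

Astrid holds 90% of Ardent, so Astrid controls Ardent.
Astrid holds 70% of Sable, so Astrid controls Sable.
Sable and Ardent together hold 35% + 65% = 100% of Tessera, so Astrid controls Tessera.
Astrid and Sable together hold 41% + 44% = 85% of Northlake, so Astrid controls Northlake.
Astrid holds 83% of Corven, so Astrid controls Corven.
No other company's threshold is met.
Astrid controls 5 companies.

5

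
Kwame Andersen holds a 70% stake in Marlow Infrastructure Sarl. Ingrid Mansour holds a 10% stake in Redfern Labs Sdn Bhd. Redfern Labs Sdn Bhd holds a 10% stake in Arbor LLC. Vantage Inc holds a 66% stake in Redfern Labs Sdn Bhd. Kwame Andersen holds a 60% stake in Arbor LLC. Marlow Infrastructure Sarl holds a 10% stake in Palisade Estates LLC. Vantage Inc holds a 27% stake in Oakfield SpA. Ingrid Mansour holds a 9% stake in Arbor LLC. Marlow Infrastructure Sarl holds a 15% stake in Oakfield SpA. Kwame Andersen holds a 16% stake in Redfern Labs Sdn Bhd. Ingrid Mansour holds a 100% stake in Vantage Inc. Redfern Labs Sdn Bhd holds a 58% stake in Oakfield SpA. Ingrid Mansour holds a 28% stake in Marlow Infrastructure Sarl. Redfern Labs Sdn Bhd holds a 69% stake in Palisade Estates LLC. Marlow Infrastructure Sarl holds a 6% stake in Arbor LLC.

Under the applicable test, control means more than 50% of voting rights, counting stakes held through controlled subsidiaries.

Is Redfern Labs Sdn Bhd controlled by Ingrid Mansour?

Yes

Ingrid holds 100% of Vantage, so Ingrid controls Vantage.
Vantage and Ingrid together hold 66% + 10% = 76% of Redfern, so Ingrid controls Redfern.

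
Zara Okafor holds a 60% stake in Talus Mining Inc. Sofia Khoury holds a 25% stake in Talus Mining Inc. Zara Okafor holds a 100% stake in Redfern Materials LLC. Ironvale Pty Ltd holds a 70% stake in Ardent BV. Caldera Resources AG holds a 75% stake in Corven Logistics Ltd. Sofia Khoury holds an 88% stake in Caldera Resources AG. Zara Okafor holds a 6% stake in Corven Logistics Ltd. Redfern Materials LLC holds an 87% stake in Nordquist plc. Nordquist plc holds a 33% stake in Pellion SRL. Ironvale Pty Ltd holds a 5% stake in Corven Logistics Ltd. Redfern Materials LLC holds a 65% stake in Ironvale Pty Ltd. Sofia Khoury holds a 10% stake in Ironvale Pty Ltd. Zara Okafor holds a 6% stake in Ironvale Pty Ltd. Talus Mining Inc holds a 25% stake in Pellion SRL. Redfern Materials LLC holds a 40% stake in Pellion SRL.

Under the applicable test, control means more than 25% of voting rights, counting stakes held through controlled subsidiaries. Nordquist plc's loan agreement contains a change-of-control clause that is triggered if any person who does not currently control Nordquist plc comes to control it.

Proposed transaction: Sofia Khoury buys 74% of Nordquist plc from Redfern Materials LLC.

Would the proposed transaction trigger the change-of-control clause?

The purchase adds only to Sofia's holdings (Redfern's stake shrinks), so Sofia is the only person who could newly come to control Nordquist.
Sofia holds 88% of Caldera, so Sofia controls Caldera.
Caldera holds 75% of Corven, so Sofia controls Corven.
Neither Sofia nor any entity Sofia controls holds any voting interest in Nordquist.
So before the transaction, Sofia does not control Nordquist.
After the purchase, Sofia holds 74% of Nordquist directly, and Redfern's stake falls to 13%.
Sofia holds 74% of Nordquist, so Sofia controls Nordquist.
Sofia did not control Nordquist before and does after, so the clause is triggered.

Yes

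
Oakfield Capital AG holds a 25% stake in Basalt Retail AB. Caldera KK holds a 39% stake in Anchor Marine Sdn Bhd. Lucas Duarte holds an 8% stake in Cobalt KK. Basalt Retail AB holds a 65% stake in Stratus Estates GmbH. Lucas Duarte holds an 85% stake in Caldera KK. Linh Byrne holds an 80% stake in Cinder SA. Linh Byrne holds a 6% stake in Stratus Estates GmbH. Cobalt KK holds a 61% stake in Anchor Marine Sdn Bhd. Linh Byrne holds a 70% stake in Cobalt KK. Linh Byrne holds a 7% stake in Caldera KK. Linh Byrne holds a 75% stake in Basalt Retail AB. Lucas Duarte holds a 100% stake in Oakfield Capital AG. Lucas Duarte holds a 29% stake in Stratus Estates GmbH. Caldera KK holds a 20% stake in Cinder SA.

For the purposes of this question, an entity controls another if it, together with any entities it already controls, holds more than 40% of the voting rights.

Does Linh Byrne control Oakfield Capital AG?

No

Linh holds 70% of Cobalt, so Linh controls Cobalt.
Cobalt holds 61% of Anchor, so Linh controls Anchor.
Linh holds 75% of Basalt, so Linh controls Basalt.
Linh holds 80% of Cinder, so Linh controls Cinder.
Linh and Basalt together hold 6% + 65% = 71% of Stratus, so Linh controls Stratus.
Neither Linh nor any entity Linh controls holds any voting interest in Oakfield.
So Linh does not control Oakfield.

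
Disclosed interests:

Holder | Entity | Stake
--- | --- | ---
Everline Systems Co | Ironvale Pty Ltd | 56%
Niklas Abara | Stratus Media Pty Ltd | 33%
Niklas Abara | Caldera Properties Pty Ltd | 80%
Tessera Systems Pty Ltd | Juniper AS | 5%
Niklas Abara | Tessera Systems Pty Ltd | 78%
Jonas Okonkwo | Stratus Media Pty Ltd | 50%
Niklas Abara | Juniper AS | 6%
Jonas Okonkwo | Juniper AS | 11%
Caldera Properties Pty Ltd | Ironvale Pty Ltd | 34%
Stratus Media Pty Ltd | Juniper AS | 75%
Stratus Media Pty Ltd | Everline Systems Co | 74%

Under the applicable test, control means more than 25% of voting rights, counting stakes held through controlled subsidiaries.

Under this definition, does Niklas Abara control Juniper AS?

Niklas holds 33% of Stratus, so Niklas controls Stratus.
Niklas holds 78% of Tessera, so Niklas controls Tessera.
Stratus and Tessera and Niklas together hold 75% + 5% + 6% = 86% of Juniper, so Niklas controls Juniper.

Yes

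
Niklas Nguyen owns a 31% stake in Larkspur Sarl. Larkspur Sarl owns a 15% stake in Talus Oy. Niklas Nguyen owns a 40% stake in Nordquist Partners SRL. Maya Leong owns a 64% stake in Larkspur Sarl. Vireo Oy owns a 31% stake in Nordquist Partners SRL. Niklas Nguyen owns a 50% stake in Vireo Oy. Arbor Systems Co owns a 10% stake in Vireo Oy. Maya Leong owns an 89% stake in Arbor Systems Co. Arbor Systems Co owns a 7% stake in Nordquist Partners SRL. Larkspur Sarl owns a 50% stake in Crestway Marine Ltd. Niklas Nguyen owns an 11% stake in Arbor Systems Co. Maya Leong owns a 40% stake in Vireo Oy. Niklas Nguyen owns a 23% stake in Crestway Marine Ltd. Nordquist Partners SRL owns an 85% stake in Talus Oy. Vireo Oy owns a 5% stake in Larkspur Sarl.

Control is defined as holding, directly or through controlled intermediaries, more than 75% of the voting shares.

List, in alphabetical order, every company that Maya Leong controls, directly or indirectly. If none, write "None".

Maya holds 89% of Arbor, so Maya controls Arbor.
No other company's threshold is met.

Arbor Systems Co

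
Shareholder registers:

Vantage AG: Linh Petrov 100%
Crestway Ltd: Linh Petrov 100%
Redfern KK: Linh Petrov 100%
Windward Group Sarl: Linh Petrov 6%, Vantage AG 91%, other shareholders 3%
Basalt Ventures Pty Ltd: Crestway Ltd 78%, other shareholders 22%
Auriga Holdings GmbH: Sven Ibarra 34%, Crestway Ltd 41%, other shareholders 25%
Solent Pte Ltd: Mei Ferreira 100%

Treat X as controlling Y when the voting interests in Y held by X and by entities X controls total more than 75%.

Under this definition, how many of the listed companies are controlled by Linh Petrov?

Linh holds 100% of Vantage, so Linh controls Vantage.
Linh holds 100% of Crestway, so Linh controls Crestway.
Linh holds 100% of Redfern, so Linh controls Redfern.
Linh and Vantage together hold 6% + 91% = 97% of Windward, so Linh controls Windward.
Crestway holds 78% of Basalt, so Linh controls Basalt.
No other company's threshold is met.
Linh controls 5 companies.

5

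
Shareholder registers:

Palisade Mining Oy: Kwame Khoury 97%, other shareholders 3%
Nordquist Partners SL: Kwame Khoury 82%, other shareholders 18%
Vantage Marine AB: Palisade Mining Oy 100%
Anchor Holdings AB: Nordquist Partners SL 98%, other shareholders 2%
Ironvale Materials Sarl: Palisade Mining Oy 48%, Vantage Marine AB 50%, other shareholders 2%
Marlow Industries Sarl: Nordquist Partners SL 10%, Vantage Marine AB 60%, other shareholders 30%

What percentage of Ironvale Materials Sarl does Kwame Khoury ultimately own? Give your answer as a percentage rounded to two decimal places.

95.06%

Kwame reaches Ironvale along 2 paths.
Via Palisade: 97% × 48% = 46.56%.
Via Palisade → Vantage: 97% × 100% × 50% = 48.5%.
Total: 46.56% + 48.5% = 95.06%.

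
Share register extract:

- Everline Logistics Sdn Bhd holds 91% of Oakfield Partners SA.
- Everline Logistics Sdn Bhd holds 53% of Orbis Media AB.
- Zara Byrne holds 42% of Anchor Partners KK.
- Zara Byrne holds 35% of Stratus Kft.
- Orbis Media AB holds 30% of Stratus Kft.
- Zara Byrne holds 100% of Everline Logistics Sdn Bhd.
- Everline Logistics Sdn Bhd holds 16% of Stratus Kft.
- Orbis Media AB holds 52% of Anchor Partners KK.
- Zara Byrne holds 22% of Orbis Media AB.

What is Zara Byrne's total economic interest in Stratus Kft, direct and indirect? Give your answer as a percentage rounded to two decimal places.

Zara reaches Stratus along 4 paths.
Via Everline: 100% × 16% = 16%.
Via Orbis: 22% × 30% = 6.6%.
Via Everline → Orbis: 100% × 53% × 30% = 15.9%.
Direct stake: 35% = 35%.
Total: 16% + 6.6% + 15.9% + 35% = 73.5%.
Rounded: 73.50%.

73.50%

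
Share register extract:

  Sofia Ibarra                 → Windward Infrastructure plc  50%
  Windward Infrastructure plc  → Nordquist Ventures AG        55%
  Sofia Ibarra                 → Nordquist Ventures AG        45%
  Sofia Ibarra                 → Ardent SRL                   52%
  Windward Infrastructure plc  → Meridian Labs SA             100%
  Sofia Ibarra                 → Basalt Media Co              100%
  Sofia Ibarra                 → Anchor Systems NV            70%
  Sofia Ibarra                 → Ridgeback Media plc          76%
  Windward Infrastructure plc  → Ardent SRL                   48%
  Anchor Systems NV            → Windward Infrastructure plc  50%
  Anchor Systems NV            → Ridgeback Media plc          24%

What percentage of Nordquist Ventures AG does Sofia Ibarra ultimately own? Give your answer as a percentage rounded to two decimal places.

91.75%

Sofia reaches Nordquist along 3 paths.
Via Windward: 50% × 55% = 27.5%.
Via Anchor → Windward: 70% × 50% × 55% = 19.25%.
Direct stake: 45% = 45%.
Total: 27.5% + 19.25% + 45% = 91.75%.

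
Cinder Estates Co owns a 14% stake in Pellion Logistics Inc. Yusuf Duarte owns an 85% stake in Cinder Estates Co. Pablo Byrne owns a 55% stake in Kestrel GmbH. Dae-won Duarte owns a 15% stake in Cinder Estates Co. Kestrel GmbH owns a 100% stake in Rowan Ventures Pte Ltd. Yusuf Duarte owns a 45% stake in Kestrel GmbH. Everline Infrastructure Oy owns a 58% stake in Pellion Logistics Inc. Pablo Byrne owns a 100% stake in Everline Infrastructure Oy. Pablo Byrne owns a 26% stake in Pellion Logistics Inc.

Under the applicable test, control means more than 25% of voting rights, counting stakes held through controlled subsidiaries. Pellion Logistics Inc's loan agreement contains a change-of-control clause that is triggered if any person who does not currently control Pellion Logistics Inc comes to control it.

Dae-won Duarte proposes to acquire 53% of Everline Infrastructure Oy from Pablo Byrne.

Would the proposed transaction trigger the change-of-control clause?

The purchase adds only to Dae-won's holdings (Pablo's stake shrinks), so Dae-won is the only person who could newly come to control Pellion.
Dae-won's largest direct stake is 15% in Cinder, which does not meet the threshold, so Dae-won controls no company.
Neither Dae-won nor any entity Dae-won controls holds any voting interest in Pellion.
So before the transaction, Dae-won does not control Pellion.
After the purchase, Dae-won holds 53% of Everline directly, and Pablo's stake falls to 47%.
Dae-won holds 53% of Everline, so Dae-won controls Everline.
Everline holds 58% of Pellion, so Dae-won controls Pellion.
Dae-won did not control Pellion before and does after, so the clause is triggered.

Yes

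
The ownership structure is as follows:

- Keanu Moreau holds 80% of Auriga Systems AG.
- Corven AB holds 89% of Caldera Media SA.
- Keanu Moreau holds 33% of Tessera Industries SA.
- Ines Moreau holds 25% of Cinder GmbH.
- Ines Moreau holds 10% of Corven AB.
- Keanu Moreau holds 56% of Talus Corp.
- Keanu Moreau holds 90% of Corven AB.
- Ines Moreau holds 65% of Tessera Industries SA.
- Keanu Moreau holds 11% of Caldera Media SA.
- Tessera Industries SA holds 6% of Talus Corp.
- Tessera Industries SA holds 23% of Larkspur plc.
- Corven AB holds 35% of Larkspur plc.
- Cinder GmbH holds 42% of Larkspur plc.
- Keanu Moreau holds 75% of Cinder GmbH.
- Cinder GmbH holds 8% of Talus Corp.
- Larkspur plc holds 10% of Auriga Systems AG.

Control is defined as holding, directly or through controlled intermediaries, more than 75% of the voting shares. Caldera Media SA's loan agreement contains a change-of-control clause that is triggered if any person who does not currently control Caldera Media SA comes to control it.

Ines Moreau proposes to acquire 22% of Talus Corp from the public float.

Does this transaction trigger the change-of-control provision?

No

The purchase changes only Ines's holdings, so Ines is the only person who could newly come to control Caldera.
Ines's largest direct stake is 65% in Tessera, which does not meet the threshold, so Ines controls no company.
Neither Ines nor any entity Ines controls holds any voting interest in Caldera.
So before the transaction, Ines does not control Caldera.
After the purchase, Ines holds 22% of Talus directly.
Ines's side now holds 22% of Talus, not > 75%, so Ines still does not control Talus.
After the transaction, neither Ines nor any entity Ines controls holds a voting interest in Caldera, so Ines still does not control it.
No new person acquires control, so the clause is not triggered.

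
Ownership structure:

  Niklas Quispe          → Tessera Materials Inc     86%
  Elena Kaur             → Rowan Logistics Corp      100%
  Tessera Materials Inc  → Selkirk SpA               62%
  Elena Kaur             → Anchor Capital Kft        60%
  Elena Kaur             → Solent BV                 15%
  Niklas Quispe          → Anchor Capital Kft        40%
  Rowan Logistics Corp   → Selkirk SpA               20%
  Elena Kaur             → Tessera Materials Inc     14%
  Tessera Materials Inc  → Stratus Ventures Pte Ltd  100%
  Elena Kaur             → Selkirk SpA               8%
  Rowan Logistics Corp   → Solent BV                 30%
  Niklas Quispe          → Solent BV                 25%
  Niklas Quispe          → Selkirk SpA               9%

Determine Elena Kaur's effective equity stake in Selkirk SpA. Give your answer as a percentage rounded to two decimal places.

36.68%

Elena reaches Selkirk along 3 paths.
Via Rowan: 100% × 20% = 20%.
Via Tessera: 14% × 62% = 8.68%.
Direct stake: 8% = 8%.
Total: 20% + 8.68% + 8% = 36.68%.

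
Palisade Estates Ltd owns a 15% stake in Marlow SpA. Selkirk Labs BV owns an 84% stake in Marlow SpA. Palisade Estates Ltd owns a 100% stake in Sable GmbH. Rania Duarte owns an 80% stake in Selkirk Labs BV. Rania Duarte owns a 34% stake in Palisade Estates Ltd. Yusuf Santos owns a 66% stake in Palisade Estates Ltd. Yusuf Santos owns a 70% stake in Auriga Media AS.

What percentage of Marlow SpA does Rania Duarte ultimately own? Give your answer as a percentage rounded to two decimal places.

72.30%

Rania reaches Marlow along 2 paths.
Via Selkirk: 80% × 84% = 67.2%.
Via Palisade: 34% × 15% = 5.1%.
Total: 67.2% + 5.1% = 72.3%.
Rounded: 72.30%.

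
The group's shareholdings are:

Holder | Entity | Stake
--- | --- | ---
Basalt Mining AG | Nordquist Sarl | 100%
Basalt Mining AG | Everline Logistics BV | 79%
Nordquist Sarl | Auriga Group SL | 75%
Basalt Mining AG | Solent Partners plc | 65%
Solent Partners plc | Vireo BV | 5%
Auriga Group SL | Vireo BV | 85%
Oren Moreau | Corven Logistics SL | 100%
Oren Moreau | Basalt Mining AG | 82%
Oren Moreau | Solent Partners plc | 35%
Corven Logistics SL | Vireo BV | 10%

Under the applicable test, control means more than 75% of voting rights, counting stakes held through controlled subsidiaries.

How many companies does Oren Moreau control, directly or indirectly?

Oren holds 82% of Basalt, so Oren controls Basalt.
Oren and Basalt together hold 35% + 65% = 100% of Solent, so Oren controls Solent.
Basalt holds 79% of Everline, so Oren controls Everline.
Basalt holds 100% of Nordquist, so Oren controls Nordquist.
Oren holds 100% of Corven, so Oren controls Corven.
No other company's threshold is met.
Oren controls 5 companies.

5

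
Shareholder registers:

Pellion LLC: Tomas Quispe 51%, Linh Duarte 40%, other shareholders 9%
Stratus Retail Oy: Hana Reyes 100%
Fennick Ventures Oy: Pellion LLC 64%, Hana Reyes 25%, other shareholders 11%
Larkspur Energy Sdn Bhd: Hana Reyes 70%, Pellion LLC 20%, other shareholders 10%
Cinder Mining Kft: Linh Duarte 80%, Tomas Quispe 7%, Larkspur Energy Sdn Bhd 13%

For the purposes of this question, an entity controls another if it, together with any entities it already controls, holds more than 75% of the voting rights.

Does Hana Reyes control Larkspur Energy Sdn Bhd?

No

Hana holds 100% of Stratus, so Hana controls Stratus.
In Larkspur, Hana's side holds only 70%, not > 75%.
So Hana does not control Larkspur.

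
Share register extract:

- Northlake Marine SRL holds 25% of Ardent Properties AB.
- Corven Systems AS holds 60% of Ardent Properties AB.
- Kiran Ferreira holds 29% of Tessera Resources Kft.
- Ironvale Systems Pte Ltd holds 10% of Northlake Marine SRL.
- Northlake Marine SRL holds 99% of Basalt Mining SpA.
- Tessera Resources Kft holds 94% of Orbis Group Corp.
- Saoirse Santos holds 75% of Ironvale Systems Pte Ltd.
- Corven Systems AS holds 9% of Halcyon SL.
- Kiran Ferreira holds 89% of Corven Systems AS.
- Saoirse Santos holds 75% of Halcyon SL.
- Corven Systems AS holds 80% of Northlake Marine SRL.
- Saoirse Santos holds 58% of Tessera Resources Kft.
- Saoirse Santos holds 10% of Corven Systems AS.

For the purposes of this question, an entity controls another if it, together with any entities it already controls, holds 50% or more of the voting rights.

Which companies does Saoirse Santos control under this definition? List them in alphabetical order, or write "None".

Halcyon SL, Ironvale Systems Pte Ltd, Orbis Group Corp, Tessera Resources Kft

Saoirse holds 58% of Tessera, so Saoirse controls Tessera.
Saoirse holds 75% of Ironvale, so Saoirse controls Ironvale.
Saoirse holds 75% of Halcyon, so Saoirse controls Halcyon.
Tessera holds 94% of Orbis, so Saoirse controls Orbis.
No other company's threshold is met.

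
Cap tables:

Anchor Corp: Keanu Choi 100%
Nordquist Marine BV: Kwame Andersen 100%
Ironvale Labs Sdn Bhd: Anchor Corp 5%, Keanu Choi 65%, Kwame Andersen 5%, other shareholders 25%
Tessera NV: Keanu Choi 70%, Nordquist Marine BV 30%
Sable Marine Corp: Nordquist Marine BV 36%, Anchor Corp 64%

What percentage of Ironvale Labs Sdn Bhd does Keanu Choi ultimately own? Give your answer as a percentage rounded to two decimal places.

Keanu reaches Ironvale along 2 paths.
Via Anchor: 100% × 5% = 5%.
Direct stake: 65% = 65%.
Total: 5% + 65% = 70%.
Rounded: 70.00%.

70.00%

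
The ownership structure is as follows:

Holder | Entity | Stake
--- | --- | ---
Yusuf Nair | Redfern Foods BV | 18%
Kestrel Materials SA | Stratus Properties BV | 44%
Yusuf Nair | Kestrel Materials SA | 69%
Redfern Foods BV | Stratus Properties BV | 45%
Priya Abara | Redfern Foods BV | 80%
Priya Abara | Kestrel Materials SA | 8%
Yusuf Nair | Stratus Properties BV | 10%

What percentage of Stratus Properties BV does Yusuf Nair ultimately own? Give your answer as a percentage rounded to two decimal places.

48.46%

Yusuf reaches Stratus along 3 paths.
Via Kestrel: 69% × 44% = 30.36%.
Via Redfern: 18% × 45% = 8.1%.
Direct stake: 10% = 10%.
Total: 30.36% + 8.1% + 10% = 48.46%.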